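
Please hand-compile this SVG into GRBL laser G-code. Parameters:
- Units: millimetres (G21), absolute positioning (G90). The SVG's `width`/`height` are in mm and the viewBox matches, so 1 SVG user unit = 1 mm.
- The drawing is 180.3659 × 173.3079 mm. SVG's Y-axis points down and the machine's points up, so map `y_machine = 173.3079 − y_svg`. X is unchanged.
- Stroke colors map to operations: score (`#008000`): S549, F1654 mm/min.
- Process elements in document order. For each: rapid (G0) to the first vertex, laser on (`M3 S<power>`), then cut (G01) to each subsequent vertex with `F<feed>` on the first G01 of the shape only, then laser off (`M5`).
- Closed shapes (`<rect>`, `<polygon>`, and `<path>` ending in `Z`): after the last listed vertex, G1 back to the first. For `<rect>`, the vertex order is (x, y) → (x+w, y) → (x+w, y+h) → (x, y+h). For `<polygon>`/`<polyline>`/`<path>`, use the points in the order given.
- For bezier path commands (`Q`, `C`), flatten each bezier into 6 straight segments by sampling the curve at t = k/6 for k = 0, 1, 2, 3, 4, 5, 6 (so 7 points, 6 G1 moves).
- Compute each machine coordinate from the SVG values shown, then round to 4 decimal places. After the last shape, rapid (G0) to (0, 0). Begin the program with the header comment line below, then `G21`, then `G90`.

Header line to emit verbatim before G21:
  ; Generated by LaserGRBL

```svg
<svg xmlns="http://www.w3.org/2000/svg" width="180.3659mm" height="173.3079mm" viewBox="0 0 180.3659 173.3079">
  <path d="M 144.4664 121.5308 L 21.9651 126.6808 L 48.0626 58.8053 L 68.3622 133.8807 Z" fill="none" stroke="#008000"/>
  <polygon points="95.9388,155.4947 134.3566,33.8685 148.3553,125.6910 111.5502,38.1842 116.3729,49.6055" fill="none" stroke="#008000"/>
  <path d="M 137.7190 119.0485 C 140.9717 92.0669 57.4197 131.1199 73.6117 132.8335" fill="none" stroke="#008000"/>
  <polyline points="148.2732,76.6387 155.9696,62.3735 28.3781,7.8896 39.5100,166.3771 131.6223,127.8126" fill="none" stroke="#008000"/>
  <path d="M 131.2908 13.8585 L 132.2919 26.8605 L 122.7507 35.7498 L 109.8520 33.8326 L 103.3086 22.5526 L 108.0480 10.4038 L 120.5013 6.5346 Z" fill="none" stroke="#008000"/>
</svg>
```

; Generated by LaserGRBL
G21
G90
G0 X144.4664 Y51.7771
M3 S549
G01 X21.9651 Y46.6271 F1654
G01 X48.0626 Y114.5026
G01 X68.3622 Y39.4272
G01 X144.4664 Y51.7771
M5
G0 X95.9388 Y17.8132
M3 S549
G01 X134.3566 Y139.4394 F1654
G01 X148.3553 Y47.6169
G01 X111.5502 Y135.1237
G01 X116.3729 Y123.7024
G01 X95.9388 Y17.8132
M5
G0 X137.7190 Y54.2594
M3 S549
G01 X132.9753 Y62.7259 F1654
G01 X118.9460 Y63.0581
G01 X100.8131 Y58.1276
G01 X83.7585 Y50.8058
G01 X72.9640 Y43.9642
G01 X73.6117 Y40.4744
M5
G0 X148.2732 Y96.6692
M3 S549
G01 X155.9696 Y110.9344 F1654
G01 X28.3781 Y165.4183
G01 X39.5100 Y6.9308
G01 X131.6223 Y45.4953
M5
G0 X131.2908 Y159.4494
M3 S549
G01 X132.2919 Y146.4474 F1654
G01 X122.7507 Y137.5581
G01 X109.8520 Y139.4753
G01 X103.3086 Y150.7553
G01 X108.0480 Y162.9041
G01 X120.5013 Y166.7733
G01 X131.2908 Y159.4494
M5
G0 X0.0000 Y0.0000

1 u = 1 mm; y_m = 173.3079 − y.

[1] `<path>` closed polygon, #008000→score S549 F1654: (144.4664,51.7771) → (21.9651,46.6271) → (48.0626,114.5026) → (68.3622,39.4272) → (144.4664,51.7771) (closed)

[2] `<polygon>` closed polygon, #008000→score S549 F1654: (95.9388,17.8132) → (134.3566,139.4394) → (148.3553,47.6169) → (111.5502,135.1237) → (116.3729,123.7024) → (95.9388,17.8132) (closed)

[3] `<path>` cubic bezier, #008000→score S549 F1654: (137.7190,54.2594) → (132.9753,62.7259) → (118.9460,63.0581) → (100.8131,58.1276) → (83.7585,50.8058) → (72.9640,43.9642) → (73.6117,40.4744)

[4] `<polyline>` open polyline, #008000→score S549 F1654: (148.2732,96.6692) → (155.9696,110.9344) → (28.3781,165.4183) → (39.5100,6.9308) → (131.6223,45.4953)

[5] `<path>` regular polygon, #008000→score S549 F1654: (131.2908,159.4494) → (132.2919,146.4474) → (122.7507,137.5581) → (109.8520,139.4753) → (103.3086,150.7553) → (108.0480,162.9041) → (120.5013,166.7733) → (131.2908,159.4494) (closed)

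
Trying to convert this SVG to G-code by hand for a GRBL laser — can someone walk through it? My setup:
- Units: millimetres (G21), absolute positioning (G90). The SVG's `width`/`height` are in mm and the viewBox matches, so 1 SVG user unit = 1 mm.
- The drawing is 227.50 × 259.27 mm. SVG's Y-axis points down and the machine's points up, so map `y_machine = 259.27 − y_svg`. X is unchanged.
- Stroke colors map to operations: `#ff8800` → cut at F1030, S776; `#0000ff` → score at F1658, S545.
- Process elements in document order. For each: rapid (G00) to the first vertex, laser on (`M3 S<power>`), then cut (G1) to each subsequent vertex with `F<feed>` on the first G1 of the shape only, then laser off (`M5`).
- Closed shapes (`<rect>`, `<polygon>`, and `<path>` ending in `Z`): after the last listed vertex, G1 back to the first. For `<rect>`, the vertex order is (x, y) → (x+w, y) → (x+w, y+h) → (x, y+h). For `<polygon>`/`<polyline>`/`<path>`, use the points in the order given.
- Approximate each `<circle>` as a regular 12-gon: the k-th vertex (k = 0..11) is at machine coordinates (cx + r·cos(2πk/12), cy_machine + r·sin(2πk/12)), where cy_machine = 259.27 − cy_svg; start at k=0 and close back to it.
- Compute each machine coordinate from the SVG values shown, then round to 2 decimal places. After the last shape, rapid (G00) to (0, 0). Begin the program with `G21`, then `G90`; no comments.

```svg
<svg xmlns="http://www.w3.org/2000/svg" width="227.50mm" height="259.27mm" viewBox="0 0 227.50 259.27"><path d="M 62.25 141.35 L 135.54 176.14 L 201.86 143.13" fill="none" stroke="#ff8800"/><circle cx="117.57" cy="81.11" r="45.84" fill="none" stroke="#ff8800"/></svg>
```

1 u = 1 mm; y_m = 259.27 − y.

[1] `<path>` open polyline, #ff8800→cut S776 F1030: (62.25,117.92) → (135.54,83.13) → (201.86,116.14)

[2] `<circle>` circle, #ff8800→cut S776 F1030: (163.41,178.16) → (157.27,201.08) → (140.49,217.86) → (117.57,224.00) → (94.65,217.86) → (77.87,201.08) → (71.73,178.16) → (77.87,155.24) → (94.65,138.46) → (117.57,132.32) → (140.49,138.46) → (157.27,155.24) → (163.41,178.16) (closed)

G21
G90
G00 X62.25 Y117.92
M3 S776
G1 X135.54 Y83.13 F1030
G1 X201.86 Y116.14
M5
G00 X163.41 Y178.16
M3 S776
G1 X157.27 Y201.08 F1030
G1 X140.49 Y217.86
G1 X117.57 Y224.00
G1 X94.65 Y217.86
G1 X77.87 Y201.08
G1 X71.73 Y178.16
G1 X77.87 Y155.24
G1 X94.65 Y138.46
G1 X117.57 Y132.32
G1 X140.49 Y138.46
G1 X157.27 Y155.24
G1 X163.41 Y178.16
M5
G00 X0.00 Y0.00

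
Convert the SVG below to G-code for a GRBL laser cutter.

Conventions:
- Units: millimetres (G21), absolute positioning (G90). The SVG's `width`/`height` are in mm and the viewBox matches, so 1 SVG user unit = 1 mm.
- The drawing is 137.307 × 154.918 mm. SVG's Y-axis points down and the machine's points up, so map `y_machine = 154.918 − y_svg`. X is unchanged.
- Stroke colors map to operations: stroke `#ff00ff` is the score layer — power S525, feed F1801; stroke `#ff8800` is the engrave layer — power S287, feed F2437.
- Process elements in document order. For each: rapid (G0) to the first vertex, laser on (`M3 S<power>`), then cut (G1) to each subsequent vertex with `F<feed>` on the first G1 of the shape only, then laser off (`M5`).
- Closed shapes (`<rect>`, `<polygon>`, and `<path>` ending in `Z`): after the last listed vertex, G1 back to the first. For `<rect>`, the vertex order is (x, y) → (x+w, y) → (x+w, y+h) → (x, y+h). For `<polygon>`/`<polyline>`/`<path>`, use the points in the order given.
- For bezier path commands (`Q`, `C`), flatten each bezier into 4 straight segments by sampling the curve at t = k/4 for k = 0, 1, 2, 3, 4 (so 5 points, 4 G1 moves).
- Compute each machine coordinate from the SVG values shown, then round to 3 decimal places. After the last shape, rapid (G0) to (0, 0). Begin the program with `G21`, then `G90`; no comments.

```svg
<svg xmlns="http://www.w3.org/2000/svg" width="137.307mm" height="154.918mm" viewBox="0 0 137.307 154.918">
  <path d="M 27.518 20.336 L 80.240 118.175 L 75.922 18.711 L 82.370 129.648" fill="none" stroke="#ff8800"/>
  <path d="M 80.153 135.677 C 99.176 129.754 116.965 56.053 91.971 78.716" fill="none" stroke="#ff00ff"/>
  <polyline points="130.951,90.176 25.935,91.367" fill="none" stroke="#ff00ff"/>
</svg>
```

1 u = 1 mm; y_m = 154.918 − y.

[1] `<path>` open polyline, #ff8800→engrave S287 F2437: (27.518,134.582) → (80.240,36.743) → (75.922,136.207) → (82.370,25.270)

[2] `<path>` cubic bezier, #ff00ff→score S525 F1801: (80.153,19.241) → (93.540,33.827) → (102.568,58.441) → (103.344,77.696) → (91.971,76.202)

[3] `<polyline>` line segment, #ff00ff→score S525 F1801: (130.951,64.742) → (25.935,63.551)

G21
G90
G0 X27.518 Y134.582
M3 S287
G1 X80.240 Y36.743 F2437
G1 X75.922 Y136.207
G1 X82.370 Y25.270
M5
G0 X80.153 Y19.241
M3 S525
G1 X93.540 Y33.827 F1801
G1 X102.568 Y58.441
G1 X103.344 Y77.696
G1 X91.971 Y76.202
M5
G0 X130.951 Y64.742
M3 S525
G1 X25.935 Y63.551 F1801
M5
G0 X0.000 Y0.000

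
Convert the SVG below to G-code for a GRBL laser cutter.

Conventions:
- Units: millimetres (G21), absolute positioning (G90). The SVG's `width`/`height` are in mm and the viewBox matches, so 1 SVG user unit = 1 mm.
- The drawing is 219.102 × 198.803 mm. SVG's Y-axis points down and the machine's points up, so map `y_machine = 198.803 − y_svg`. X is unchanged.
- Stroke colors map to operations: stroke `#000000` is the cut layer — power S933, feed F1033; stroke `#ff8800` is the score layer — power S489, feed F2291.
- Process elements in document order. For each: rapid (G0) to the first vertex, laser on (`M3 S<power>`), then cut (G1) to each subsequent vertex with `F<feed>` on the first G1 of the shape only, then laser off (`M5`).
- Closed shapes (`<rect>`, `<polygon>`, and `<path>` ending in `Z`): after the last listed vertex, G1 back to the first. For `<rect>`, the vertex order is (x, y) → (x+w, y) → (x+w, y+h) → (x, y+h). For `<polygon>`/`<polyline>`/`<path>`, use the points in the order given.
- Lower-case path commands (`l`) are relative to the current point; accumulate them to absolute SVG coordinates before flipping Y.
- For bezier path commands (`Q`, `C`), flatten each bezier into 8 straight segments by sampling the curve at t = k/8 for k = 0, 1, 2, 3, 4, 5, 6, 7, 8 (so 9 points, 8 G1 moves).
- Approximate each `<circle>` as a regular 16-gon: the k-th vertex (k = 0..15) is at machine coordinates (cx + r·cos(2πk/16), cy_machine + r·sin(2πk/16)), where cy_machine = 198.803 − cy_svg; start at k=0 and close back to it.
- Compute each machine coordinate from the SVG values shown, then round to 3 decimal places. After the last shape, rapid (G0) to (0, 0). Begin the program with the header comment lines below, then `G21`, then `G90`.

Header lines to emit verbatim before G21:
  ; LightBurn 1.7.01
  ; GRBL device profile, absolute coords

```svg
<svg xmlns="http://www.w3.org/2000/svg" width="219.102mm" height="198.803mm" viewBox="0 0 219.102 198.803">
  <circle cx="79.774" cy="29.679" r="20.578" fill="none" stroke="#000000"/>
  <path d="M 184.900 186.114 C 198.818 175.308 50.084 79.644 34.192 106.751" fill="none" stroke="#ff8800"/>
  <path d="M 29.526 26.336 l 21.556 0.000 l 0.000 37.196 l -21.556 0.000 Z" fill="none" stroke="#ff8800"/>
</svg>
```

Since the viewBox matches the mm dimensions, user units are millimetres directly. The only transform is the Y-flip y_m = 198.803 − y_svg.

Shape 1 is a circle drawn with `<circle>`. Its stroke #000000 means cut at S933, F1033. After flipping Y the toolpath is (100.352,169.124) → (98.786,176.999) → (94.325,183.675) → (87.649,188.136) → (79.774,189.702) → (71.899,188.136) → (65.223,183.675) → (60.762,176.999) → (59.196,169.124) → (60.762,161.249) → (65.223,154.573) → (71.899,150.112) → (79.774,148.546) → (87.649,150.112) → (94.325,154.573) → (98.786,161.249) → (100.352,169.124), returning to the start.

Shape 2 is a cubic bezier drawn with `<path>`. Its stroke #ff8800 means score at S489, F2291. After flipping Y the toolpath is (184.900,12.689) → (183.072,20.313) → (169.458,33.460) → (147.522,49.696) → (120.725,66.588) → (92.531,81.703) → (66.402,92.607) → (45.801,96.868) → (34.192,92.052).

Shape 3 is a rectangle drawn with `<path>`. Its stroke #ff8800 means score at S489, F2291. After flipping Y the toolpath is (29.526,172.467) → (51.082,172.467) → (51.082,135.271) → (29.526,135.271) → (29.526,172.467), returning to the start.

; LightBurn 1.7.01
; GRBL device profile, absolute coords
G21
G90
G0 X100.352 Y169.124
M3 S933
G1 X98.786 Y176.999 F1033
G1 X94.325 Y183.675
G1 X87.649 Y188.136
G1 X79.774 Y189.702
G1 X71.899 Y188.136
G1 X65.223 Y183.675
G1 X60.762 Y176.999
G1 X59.196 Y169.124
G1 X60.762 Y161.249
G1 X65.223 Y154.573
G1 X71.899 Y150.112
G1 X79.774 Y148.546
G1 X87.649 Y150.112
G1 X94.325 Y154.573
G1 X98.786 Y161.249
G1 X100.352 Y169.124
M5
G0 X184.900 Y12.689
M3 S489
G1 X183.072 Y20.313 F2291
G1 X169.458 Y33.460
G1 X147.522 Y49.696
G1 X120.725 Y66.588
G1 X92.531 Y81.703
G1 X66.402 Y92.607
G1 X45.801 Y96.868
G1 X34.192 Y92.052
M5
G0 X29.526 Y172.467
M3 S489
G1 X51.082 Y172.467 F2291
G1 X51.082 Y135.271
G1 X29.526 Y135.271
G1 X29.526 Y172.467
M5
G0 X0.000 Y0.000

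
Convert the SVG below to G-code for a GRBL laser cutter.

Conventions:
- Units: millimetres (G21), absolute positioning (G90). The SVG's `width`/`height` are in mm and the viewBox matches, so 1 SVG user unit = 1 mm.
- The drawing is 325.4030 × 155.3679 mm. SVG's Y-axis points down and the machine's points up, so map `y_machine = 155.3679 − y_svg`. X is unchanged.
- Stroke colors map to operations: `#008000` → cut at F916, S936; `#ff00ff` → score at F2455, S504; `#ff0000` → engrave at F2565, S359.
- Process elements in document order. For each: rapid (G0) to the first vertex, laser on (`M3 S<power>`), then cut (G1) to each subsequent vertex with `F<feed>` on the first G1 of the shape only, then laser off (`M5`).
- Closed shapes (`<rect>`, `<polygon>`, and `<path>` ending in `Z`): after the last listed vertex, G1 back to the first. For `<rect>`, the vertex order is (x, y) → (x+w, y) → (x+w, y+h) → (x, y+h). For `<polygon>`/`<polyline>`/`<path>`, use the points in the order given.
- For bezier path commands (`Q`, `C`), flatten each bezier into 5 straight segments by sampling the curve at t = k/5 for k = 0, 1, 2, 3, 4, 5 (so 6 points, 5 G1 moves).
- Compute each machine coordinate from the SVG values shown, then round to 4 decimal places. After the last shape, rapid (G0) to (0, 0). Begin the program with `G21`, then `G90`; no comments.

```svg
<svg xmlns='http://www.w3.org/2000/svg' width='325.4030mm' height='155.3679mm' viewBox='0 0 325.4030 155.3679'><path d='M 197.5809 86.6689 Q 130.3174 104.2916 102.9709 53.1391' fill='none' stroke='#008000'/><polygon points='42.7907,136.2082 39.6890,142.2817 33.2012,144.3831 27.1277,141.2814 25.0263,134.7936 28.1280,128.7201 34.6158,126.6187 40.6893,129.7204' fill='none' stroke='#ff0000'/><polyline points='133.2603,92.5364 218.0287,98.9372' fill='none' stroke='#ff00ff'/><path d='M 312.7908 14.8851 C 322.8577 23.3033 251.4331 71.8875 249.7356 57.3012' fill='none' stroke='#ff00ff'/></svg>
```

viewBox `0 0 325.4030 155.3679` with mm width/height → 1 unit = 1 mm. Flip: y_m = 155.3679 − y_svg.

**Shape 1** — `<path>` quadratic bezier, stroke `#008000` → cut (S936, F916). Control points (SVG): P0=(197.5809,86.6689), P1=(130.3174,104.2916), P2=(102.9709,53.1391); sampled at t=k/5. Machine vertices: (197.5809,68.6990) → (172.2722,64.4009) → (150.1568,65.6049) → (131.2348,72.3108) → (115.5062,84.5188) → (102.9709,102.2288). Open path.

**Shape 2** — `<polygon>` regular polygon, stroke `#ff0000` → engrave (S359, F2565). Machine vertices: (42.7907,19.1597) → (39.6890,13.0862) → (33.2012,10.9848) → (27.1277,14.0865) → (25.0263,20.5743) → (28.1280,26.6478) → (34.6158,28.7492) → (40.6893,25.6475) → (42.7907,19.1597). Closed: final G1 returns to the first vertex.

**Shape 3** — `<polyline>` line segment, stroke `#ff00ff` → score (S504, F2455). Machine vertices: (133.2603,62.8315) → (218.0287,56.4307). Open path.

**Shape 4** — `<path>` cubic bezier, stroke `#ff00ff` → score (S504, F2455). Control points (SVG): P0=(312.7908,14.8851), P1=(322.8577,23.3033), P2=(251.4331,71.8875), P3=(249.7356,57.3012); sampled at t=k/5. Machine vertices: (312.7908,140.4828) → (310.2617,131.4387) → (295.4332,117.7148) → (275.5636,104.2714) → (257.9116,96.0687) → (249.7356,98.0667). Open path.

G21
G90
G0 X197.5809 Y68.6990
M3 S936
G1 X172.2722 Y64.4009 F916
G1 X150.1568 Y65.6049
G1 X131.2348 Y72.3108
G1 X115.5062 Y84.5188
G1 X102.9709 Y102.2288
M5
G0 X42.7907 Y19.1597
M3 S359
G1 X39.6890 Y13.0862 F2565
G1 X33.2012 Y10.9848
G1 X27.1277 Y14.0865
G1 X25.0263 Y20.5743
G1 X28.1280 Y26.6478
G1 X34.6158 Y28.7492
G1 X40.6893 Y25.6475
G1 X42.7907 Y19.1597
M5
G0 X133.2603 Y62.8315
M3 S504
G1 X218.0287 Y56.4307 F2455
M5
G0 X312.7908 Y140.4828
M3 S504
G1 X310.2617 Y131.4387 F2455
G1 X295.4332 Y117.7148
G1 X275.5636 Y104.2714
G1 X257.9116 Y96.0687
G1 X249.7356 Y98.0667
M5
G0 X0.0000 Y0.0000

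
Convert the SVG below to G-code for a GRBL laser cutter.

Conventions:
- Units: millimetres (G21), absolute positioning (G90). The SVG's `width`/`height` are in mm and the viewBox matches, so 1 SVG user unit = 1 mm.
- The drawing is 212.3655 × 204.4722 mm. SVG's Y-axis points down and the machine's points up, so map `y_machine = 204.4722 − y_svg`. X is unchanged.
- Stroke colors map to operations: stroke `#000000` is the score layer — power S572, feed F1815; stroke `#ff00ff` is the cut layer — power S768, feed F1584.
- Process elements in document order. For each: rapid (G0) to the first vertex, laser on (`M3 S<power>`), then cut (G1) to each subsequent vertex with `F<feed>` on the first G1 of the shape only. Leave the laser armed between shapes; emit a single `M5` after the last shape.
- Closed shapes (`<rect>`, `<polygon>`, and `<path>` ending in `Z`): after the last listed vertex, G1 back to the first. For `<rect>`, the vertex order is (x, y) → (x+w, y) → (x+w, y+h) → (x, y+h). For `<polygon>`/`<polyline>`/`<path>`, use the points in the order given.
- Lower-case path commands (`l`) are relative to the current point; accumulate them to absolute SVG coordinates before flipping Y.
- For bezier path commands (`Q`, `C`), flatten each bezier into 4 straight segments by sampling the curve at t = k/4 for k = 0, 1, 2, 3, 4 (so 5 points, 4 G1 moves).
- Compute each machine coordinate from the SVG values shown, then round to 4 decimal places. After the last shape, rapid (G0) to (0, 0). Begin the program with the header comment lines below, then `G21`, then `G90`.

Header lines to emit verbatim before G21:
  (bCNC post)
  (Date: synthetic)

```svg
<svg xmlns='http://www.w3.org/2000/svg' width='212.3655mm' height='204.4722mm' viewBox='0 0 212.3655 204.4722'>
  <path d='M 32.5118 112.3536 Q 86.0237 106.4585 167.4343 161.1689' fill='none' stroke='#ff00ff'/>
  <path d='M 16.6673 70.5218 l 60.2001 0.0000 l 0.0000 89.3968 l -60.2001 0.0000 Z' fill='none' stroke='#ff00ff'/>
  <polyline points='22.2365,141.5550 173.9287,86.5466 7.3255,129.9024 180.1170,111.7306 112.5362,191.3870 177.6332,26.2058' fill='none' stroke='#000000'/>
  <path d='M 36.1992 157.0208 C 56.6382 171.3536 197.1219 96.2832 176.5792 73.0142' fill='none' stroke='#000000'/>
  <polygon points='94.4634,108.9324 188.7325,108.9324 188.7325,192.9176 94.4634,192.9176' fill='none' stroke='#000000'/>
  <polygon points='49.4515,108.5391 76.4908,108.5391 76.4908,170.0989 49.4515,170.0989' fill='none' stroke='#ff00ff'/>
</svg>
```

(bCNC post)
(Date: synthetic)
G21
G90
G0 X32.5118 Y92.1186
M3 S768
G1 X61.0114 Y91.2783 F1584
G1 X92.9984 Y82.8623
G1 X128.4727 Y66.8707
G1 X167.4343 Y43.3033
G0 X16.6673 Y133.9504
M3 S768
G1 X76.8674 Y133.9504 F1584
G1 X76.8674 Y44.5536
G1 X16.6673 Y44.5536
G1 X16.6673 Y133.9504
G0 X22.2365 Y62.9172
M3 S572
G1 X173.9287 Y117.9256 F1815
G1 X7.3255 Y74.5698
G1 X180.1170 Y92.7416
G1 X112.5362 Y13.0852
G1 X177.6332 Y178.2664
G0 X36.1992 Y47.4514
M3 S572
G1 X69.6451 Y51.2586 F1815
G1 X121.7573 Y75.3540
G1 X166.1855 Y106.4998
G1 X176.5792 Y131.4580
G0 X94.4634 Y95.5398
M3 S572
G1 X188.7325 Y95.5398 F1815
G1 X188.7325 Y11.5546
G1 X94.4634 Y11.5546
G1 X94.4634 Y95.5398
G0 X49.4515 Y95.9331
M3 S768
G1 X76.4908 Y95.9331 F1584
G1 X76.4908 Y34.3733
G1 X49.4515 Y34.3733
G1 X49.4515 Y95.9331
M5
G0 X0.0000 Y0.0000

1 u = 1 mm; y_m = 204.4722 − y.

[1] `<path>` quadratic bezier, #ff00ff→cut S768 F1584: (32.5118,92.1186) → (61.0114,91.2783) → (92.9984,82.8623) → (128.4727,66.8707) → (167.4343,43.3033)

[2] `<path>` rectangle, #ff00ff→cut S768 F1584: (16.6673,133.9504) → (76.8674,133.9504) → (76.8674,44.5536) → (16.6673,44.5536) → (16.6673,133.9504) (closed)

[3] `<polyline>` open polyline, #000000→score S572 F1815: (22.2365,62.9172) → (173.9287,117.9256) → (7.3255,74.5698) → (180.1170,92.7416) → (112.5362,13.0852) → (177.6332,178.2664)

[4] `<path>` cubic bezier, #000000→score S572 F1815: (36.1992,47.4514) → (69.6451,51.2586) → (121.7573,75.3540) → (166.1855,106.4998) → (176.5792,131.4580)

[5] `<polygon>` rectangle, #000000→score S572 F1815: (94.4634,95.5398) → (188.7325,95.5398) → (188.7325,11.5546) → (94.4634,11.5546) → (94.4634,95.5398) (closed)

[6] `<polygon>` rectangle, #ff00ff→cut S768 F1584: (49.4515,95.9331) → (76.4908,95.9331) → (76.4908,34.3733) → (49.4515,34.3733) → (49.4515,95.9331) (closed)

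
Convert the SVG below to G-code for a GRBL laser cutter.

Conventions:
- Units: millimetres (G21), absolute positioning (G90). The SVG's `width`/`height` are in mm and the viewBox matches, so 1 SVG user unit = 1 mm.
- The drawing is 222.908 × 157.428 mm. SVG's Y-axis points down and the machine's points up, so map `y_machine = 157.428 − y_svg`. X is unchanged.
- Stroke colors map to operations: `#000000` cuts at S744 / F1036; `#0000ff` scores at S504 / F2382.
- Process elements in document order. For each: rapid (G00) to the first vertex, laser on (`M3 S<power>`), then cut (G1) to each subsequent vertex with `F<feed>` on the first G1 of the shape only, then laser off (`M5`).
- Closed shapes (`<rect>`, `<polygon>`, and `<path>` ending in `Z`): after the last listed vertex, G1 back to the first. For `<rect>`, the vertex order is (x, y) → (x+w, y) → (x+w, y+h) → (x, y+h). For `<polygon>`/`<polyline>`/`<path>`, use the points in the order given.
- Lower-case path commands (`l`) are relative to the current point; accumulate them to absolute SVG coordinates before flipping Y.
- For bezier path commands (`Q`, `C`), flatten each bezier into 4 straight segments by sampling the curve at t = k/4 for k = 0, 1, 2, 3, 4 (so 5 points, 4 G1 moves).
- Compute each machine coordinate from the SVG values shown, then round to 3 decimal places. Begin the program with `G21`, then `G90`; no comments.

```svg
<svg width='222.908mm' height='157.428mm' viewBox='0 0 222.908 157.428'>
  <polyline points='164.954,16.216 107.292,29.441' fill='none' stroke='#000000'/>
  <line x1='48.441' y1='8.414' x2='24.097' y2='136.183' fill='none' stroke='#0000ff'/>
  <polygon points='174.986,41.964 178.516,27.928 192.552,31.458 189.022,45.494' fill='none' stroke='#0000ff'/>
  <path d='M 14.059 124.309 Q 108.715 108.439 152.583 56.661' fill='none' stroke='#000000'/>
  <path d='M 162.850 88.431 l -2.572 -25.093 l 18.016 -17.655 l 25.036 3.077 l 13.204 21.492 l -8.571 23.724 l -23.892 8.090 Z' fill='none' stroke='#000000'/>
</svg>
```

G21
G90
G00 X164.954 Y141.212
M3 S744
G1 X107.292 Y127.987 F1036
M5
G00 X48.441 Y149.014
M3 S504
G1 X24.097 Y21.245 F2382
M5
G00 X174.986 Y115.464
M3 S504
G1 X178.516 Y129.500 F2382
G1 X192.552 Y125.970
G1 X189.022 Y111.934
G1 X174.986 Y115.464
M5
G00 X14.059 Y33.119
M3 S744
G1 X58.213 Y43.298 F1036
G1 X96.018 Y57.966
G1 X127.475 Y77.122
G1 X152.583 Y100.767
M5
G00 X162.850 Y68.997
M3 S744
G1 X160.278 Y94.090 F1036
G1 X178.294 Y111.745
G1 X203.330 Y108.668
G1 X216.534 Y87.176
G1 X207.963 Y63.452
G1 X184.071 Y55.362
G1 X162.850 Y68.997
M5

Since the viewBox matches the mm dimensions, user units are millimetres directly. The only transform is the Y-flip y_m = 157.428 − y_svg.

Shape 1 is a line segment drawn with `<polyline>`. Its stroke #000000 means cut at S744, F1036. After flipping Y the toolpath is (164.954,141.212) → (107.292,127.987).

Shape 2 is a line segment drawn with `<line>`. Its stroke #0000ff means score at S504, F2382. After flipping Y the toolpath is (48.441,149.014) → (24.097,21.245).

Shape 3 is a regular polygon drawn with `<polygon>`. Its stroke #0000ff means score at S504, F2382. After flipping Y the toolpath is (174.986,115.464) → (178.516,129.500) → (192.552,125.970) → (189.022,111.934) → (174.986,115.464), returning to the start.

Shape 4 is a quadratic bezier drawn with `<path>`. Its stroke #000000 means cut at S744, F1036. After flipping Y the toolpath is (14.059,33.119) → (58.213,43.298) → (96.018,57.966) → (127.475,77.122) → (152.583,100.767).

Shape 5 is a regular polygon drawn with `<path>`. Its stroke #000000 means cut at S744, F1036. After flipping Y the toolpath is (162.850,68.997) → (160.278,94.090) → (178.294,111.745) → (203.330,108.668) → (216.534,87.176) → (207.963,63.452) → (184.071,55.362) → (162.850,68.997), returning to the start.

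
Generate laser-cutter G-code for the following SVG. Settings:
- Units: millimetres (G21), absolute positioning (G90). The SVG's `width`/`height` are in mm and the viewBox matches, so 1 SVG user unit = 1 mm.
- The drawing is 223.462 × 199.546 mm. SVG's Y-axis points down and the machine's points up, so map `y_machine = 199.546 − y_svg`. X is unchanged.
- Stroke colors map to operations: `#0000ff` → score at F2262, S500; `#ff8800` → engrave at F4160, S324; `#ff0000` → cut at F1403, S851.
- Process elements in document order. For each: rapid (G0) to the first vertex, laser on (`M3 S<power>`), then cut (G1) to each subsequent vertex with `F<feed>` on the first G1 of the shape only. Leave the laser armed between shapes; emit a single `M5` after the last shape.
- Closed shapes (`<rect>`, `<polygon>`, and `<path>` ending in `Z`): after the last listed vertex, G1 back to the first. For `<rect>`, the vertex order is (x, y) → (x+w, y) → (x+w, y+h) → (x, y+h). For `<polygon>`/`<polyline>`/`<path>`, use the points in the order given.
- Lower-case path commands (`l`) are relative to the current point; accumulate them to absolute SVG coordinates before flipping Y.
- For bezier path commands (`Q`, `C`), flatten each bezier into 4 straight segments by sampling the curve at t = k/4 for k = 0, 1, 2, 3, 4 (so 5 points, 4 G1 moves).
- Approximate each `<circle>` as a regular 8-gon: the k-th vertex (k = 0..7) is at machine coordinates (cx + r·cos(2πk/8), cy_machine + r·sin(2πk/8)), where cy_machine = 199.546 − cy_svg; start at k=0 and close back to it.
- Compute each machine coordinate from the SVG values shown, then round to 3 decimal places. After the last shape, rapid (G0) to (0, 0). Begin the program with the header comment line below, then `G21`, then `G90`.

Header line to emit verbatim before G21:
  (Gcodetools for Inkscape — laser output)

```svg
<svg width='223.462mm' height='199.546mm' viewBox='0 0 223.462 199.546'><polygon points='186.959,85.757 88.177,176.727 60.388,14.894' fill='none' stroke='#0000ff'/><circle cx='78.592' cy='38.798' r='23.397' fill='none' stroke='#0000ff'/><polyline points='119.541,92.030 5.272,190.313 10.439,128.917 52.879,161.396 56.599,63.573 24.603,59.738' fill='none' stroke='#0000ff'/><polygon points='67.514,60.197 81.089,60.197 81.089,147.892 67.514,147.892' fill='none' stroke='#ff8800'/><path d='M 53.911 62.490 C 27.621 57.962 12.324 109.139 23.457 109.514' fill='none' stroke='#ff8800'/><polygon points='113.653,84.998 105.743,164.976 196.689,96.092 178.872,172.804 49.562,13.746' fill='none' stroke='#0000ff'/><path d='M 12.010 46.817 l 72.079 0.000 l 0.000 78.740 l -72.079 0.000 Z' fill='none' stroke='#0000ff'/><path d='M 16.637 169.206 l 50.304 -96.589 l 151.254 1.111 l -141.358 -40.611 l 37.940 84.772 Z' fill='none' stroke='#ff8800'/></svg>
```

(Gcodetools for Inkscape — laser output)
G21
G90
G0 X186.959 Y113.789
M3 S500
G1 X88.177 Y22.819 F2262
G1 X60.388 Y184.652
G1 X186.959 Y113.789
G0 X101.989 Y160.748
M3 S500
G1 X95.136 Y177.292 F2262
G1 X78.592 Y184.145
G1 X62.048 Y177.292
G1 X55.195 Y160.748
G1 X62.048 Y144.204
G1 X78.592 Y137.351
G1 X95.136 Y144.204
G1 X101.989 Y160.748
G0 X119.541 Y107.516
M3 S500
G1 X5.272 Y9.233 F2262
G1 X10.439 Y70.629
G1 X52.879 Y38.150
G1 X56.599 Y135.973
G1 X24.603 Y139.808
G0 X67.514 Y139.349
M3 S324
G1 X81.089 Y139.349 F4160
G1 X81.089 Y51.654
G1 X67.514 Y51.654
G1 X67.514 Y139.349
G0 X53.911 Y137.056
M3 S324
G1 X36.496 Y131.671 F4160
G1 X24.650 Y115.383
G1 X19.822 Y98.174
G1 X23.457 Y90.032
G0 X113.653 Y114.548
M3 S500
G1 X105.743 Y34.570 F2262
G1 X196.689 Y103.454
G1 X178.872 Y26.742
G1 X49.562 Y185.800
G1 X113.653 Y114.548
G0 X12.010 Y152.729
M3 S500
G1 X84.089 Y152.729 F2262
G1 X84.089 Y73.989
G1 X12.010 Y73.989
G1 X12.010 Y152.729
G0 X16.637 Y30.340
M3 S324
G1 X66.941 Y126.929 F4160
G1 X218.195 Y125.818
G1 X76.837 Y166.429
G1 X114.777 Y81.657
G1 X16.637 Y30.340
M5
G0 X0.000 Y0.000

Since the viewBox matches the mm dimensions, user units are millimetres directly. The only transform is the Y-flip y_m = 199.546 − y_svg.

Shape 1 is a closed polygon drawn with `<polygon>`. Its stroke #0000ff means score at S500, F2262. After flipping Y the toolpath is (186.959,113.789) → (88.177,22.819) → (60.388,184.652) → (186.959,113.789), returning to the start.

Shape 2 is a circle drawn with `<circle>`. Its stroke #0000ff means score at S500, F2262. After flipping Y the toolpath is (101.989,160.748) → (95.136,177.292) → (78.592,184.145) → (62.048,177.292) → (55.195,160.748) → (62.048,144.204) → (78.592,137.351) → (95.136,144.204) → (101.989,160.748), returning to the start.

Shape 3 is a open polyline drawn with `<polyline>`. Its stroke #0000ff means score at S500, F2262. After flipping Y the toolpath is (119.541,107.516) → (5.272,9.233) → (10.439,70.629) → (52.879,38.150) → (56.599,135.973) → (24.603,139.808).

Shape 4 is a rectangle drawn with `<polygon>`. Its stroke #ff8800 means engrave at S324, F4160. After flipping Y the toolpath is (67.514,139.349) → (81.089,139.349) → (81.089,51.654) → (67.514,51.654) → (67.514,139.349), returning to the start.

Shape 5 is a cubic bezier drawn with `<path>`. Its stroke #ff8800 means engrave at S324, F4160. After flipping Y the toolpath is (53.911,137.056) → (36.496,131.671) → (24.650,115.383) → (19.822,98.174) → (23.457,90.032).

Shape 6 is a closed polygon drawn with `<polygon>`. Its stroke #0000ff means score at S500, F2262. After flipping Y the toolpath is (113.653,114.548) → (105.743,34.570) → (196.689,103.454) → (178.872,26.742) → (49.562,185.800) → (113.653,114.548), returning to the start.

Shape 7 is a rectangle drawn with `<path>`. Its stroke #0000ff means score at S500, F2262. After flipping Y the toolpath is (12.010,152.729) → (84.089,152.729) → (84.089,73.989) → (12.010,73.989) → (12.010,152.729), returning to the start.

Shape 8 is a closed polygon drawn with `<path>`. Its stroke #ff8800 means engrave at S324, F4160. After flipping Y the toolpath is (16.637,30.340) → (66.941,126.929) → (218.195,125.818) → (76.837,166.429) → (114.777,81.657) → (16.637,30.340), returning to the start.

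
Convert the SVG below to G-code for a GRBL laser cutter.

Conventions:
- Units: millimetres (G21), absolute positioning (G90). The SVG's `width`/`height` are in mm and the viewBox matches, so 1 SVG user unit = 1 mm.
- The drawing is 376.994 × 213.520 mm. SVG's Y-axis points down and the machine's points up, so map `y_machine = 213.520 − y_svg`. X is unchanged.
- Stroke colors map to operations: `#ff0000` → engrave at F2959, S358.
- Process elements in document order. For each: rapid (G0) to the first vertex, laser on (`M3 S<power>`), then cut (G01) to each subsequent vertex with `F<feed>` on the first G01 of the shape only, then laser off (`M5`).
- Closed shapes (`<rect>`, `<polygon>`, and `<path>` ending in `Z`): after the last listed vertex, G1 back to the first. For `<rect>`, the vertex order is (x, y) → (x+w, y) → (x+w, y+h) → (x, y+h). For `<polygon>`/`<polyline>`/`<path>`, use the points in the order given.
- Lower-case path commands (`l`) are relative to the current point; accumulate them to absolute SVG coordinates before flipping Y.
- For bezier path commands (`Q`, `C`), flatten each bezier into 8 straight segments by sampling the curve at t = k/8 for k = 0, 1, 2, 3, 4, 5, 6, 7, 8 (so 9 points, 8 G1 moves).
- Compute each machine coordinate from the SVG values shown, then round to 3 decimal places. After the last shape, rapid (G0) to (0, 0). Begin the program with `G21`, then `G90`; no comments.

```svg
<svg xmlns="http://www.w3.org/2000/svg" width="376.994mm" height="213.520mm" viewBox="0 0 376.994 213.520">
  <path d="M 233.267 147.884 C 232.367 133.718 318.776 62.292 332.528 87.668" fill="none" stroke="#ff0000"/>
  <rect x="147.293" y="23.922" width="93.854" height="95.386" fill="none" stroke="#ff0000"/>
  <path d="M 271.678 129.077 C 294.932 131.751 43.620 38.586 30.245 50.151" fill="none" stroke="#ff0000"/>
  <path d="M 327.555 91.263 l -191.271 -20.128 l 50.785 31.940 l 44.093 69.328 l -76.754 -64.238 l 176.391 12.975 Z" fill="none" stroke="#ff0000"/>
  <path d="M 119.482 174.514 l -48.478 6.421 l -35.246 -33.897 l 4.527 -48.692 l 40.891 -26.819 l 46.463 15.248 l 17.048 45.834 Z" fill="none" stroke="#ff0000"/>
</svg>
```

1 u = 1 mm; y_m = 213.520 − y.

[1] `<path>` cubic bezier, #ff0000→engrave S358 F2959: (233.267,65.636) → (236.710,73.331) → (246.463,84.590) → (260.652,97.605) → (277.403,110.572) → (294.841,121.686) → (311.090,129.141) → (324.278,131.131) → (332.528,125.852)

[2] `<rect>` rectangle, #ff0000→engrave S358 F2959: (147.293,189.598) → (241.147,189.598) → (241.147,94.212) → (147.293,94.212) → (147.293,189.598) (closed)

[3] `<path>` cubic bezier, #ff0000→engrave S358 F2959: (271.678,84.443) → (268.529,87.541) → (245.645,97.273) → (209.033,111.290) → (164.697,127.240) → (118.645,142.774) → (76.882,155.540) → (45.413,163.188) → (30.245,163.369)

[4] `<path>` closed polygon, #ff0000→engrave S358 F2959: (327.555,122.257) → (136.284,142.385) → (187.069,110.445) → (231.162,41.117) → (154.408,105.355) → (330.799,92.380) → (327.555,122.257) (closed)

[5] `<path>` regular polygon, #ff0000→engrave S358 F2959: (119.482,39.006) → (71.004,32.585) → (35.758,66.482) → (40.285,115.174) → (81.176,141.993) → (127.639,126.745) → (144.687,80.911) → (119.482,39.006) (closed)

G21
G90
G0 X233.267 Y65.636
M3 S358
G01 X236.710 Y73.331 F2959
G01 X246.463 Y84.590
G01 X260.652 Y97.605
G01 X277.403 Y110.572
G01 X294.841 Y121.686
G01 X311.090 Y129.141
G01 X324.278 Y131.131
G01 X332.528 Y125.852
M5
G0 X147.293 Y189.598
M3 S358
G01 X241.147 Y189.598 F2959
G01 X241.147 Y94.212
G01 X147.293 Y94.212
G01 X147.293 Y189.598
M5
G0 X271.678 Y84.443
M3 S358
G01 X268.529 Y87.541 F2959
G01 X245.645 Y97.273
G01 X209.033 Y111.290
G01 X164.697 Y127.240
G01 X118.645 Y142.774
G01 X76.882 Y155.540
G01 X45.413 Y163.188
G01 X30.245 Y163.369
M5
G0 X327.555 Y122.257
M3 S358
G01 X136.284 Y142.385 F2959
G01 X187.069 Y110.445
G01 X231.162 Y41.117
G01 X154.408 Y105.355
G01 X330.799 Y92.380
G01 X327.555 Y122.257
M5
G0 X119.482 Y39.006
M3 S358
G01 X71.004 Y32.585 F2959
G01 X35.758 Y66.482
G01 X40.285 Y115.174
G01 X81.176 Y141.993
G01 X127.639 Y126.745
G01 X144.687 Y80.911
G01 X119.482 Y39.006
M5
G0 X0.000 Y0.000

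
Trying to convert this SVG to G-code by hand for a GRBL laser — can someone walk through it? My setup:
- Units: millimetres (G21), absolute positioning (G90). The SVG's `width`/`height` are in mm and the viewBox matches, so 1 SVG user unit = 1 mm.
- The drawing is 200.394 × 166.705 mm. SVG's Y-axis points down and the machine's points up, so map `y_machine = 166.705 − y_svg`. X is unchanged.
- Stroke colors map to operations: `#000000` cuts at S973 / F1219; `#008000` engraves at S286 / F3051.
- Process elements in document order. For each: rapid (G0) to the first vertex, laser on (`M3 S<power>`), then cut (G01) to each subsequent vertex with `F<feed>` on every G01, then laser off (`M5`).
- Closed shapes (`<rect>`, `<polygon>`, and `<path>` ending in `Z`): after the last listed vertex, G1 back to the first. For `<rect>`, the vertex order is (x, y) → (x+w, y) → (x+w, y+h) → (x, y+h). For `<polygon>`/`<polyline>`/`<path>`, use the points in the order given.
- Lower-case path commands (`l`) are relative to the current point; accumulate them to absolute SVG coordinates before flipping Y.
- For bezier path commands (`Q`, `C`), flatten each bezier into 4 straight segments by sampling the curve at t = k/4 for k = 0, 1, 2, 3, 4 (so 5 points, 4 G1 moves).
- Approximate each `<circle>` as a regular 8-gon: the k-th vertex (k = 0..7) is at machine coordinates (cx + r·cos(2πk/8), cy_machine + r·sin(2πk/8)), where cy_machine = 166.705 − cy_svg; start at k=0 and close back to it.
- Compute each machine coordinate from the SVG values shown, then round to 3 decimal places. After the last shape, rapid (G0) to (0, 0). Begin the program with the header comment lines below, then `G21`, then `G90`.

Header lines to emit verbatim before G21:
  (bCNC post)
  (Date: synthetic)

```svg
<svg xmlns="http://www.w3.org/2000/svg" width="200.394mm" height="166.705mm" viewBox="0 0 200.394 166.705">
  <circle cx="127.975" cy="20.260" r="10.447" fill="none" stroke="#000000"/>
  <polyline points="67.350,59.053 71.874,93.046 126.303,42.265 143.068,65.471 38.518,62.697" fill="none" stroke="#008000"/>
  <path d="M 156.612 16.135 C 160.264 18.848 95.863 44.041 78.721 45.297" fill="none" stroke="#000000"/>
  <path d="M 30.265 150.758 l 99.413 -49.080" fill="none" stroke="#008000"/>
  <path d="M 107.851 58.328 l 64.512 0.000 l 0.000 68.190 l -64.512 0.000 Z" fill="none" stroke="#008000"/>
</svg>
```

1 u = 1 mm; y_m = 166.705 − y.

[1] `<circle>` circle, #000000→cut S973 F1219: (138.422,146.445) → (135.362,153.832) → (127.975,156.892) → (120.588,153.832) → (117.528,146.445) → (120.588,139.058) → (127.975,135.998) → (135.362,139.058) → (138.422,146.445) (closed)

[2] `<polyline>` open polyline, #008000→engrave S286 F3051: (67.350,107.652) → (71.874,73.659) → (126.303,124.440) → (143.068,101.234) → (38.518,104.008)

[3] `<path>` cubic bezier, #000000→cut S973 F1219: (156.612,150.570) → (148.393,145.046) → (125.464,135.443) → (98.637,126.113) → (78.721,121.408)

[4] `<path>` line segment, #008000→engrave S286 F3051: (30.265,15.947) → (129.678,65.027)

[5] `<path>` rectangle, #008000→engrave S286 F3051: (107.851,108.377) → (172.363,108.377) → (172.363,40.187) → (107.851,40.187) → (107.851,108.377) (closed)

(bCNC post)
(Date: synthetic)
G21
G90
G0 X138.422 Y146.445
M3 S973
G01 X135.362 Y153.832 F1219
G01 X127.975 Y156.892 F1219
G01 X120.588 Y153.832 F1219
G01 X117.528 Y146.445 F1219
G01 X120.588 Y139.058 F1219
G01 X127.975 Y135.998 F1219
G01 X135.362 Y139.058 F1219
G01 X138.422 Y146.445 F1219
M5
G0 X67.350 Y107.652
M3 S286
G01 X71.874 Y73.659 F3051
G01 X126.303 Y124.440 F3051
G01 X143.068 Y101.234 F3051
G01 X38.518 Y104.008 F3051
M5
G0 X156.612 Y150.570
M3 S973
G01 X148.393 Y145.046 F1219
G01 X125.464 Y135.443 F1219
G01 X98.637 Y126.113 F1219
G01 X78.721 Y121.408 F1219
M5
G0 X30.265 Y15.947
M3 S286
G01 X129.678 Y65.027 F3051
M5
G0 X107.851 Y108.377
M3 S286
G01 X172.363 Y108.377 F3051
G01 X172.363 Y40.187 F3051
G01 X107.851 Y40.187 F3051
G01 X107.851 Y108.377 F3051
M5
G0 X0.000 Y0.000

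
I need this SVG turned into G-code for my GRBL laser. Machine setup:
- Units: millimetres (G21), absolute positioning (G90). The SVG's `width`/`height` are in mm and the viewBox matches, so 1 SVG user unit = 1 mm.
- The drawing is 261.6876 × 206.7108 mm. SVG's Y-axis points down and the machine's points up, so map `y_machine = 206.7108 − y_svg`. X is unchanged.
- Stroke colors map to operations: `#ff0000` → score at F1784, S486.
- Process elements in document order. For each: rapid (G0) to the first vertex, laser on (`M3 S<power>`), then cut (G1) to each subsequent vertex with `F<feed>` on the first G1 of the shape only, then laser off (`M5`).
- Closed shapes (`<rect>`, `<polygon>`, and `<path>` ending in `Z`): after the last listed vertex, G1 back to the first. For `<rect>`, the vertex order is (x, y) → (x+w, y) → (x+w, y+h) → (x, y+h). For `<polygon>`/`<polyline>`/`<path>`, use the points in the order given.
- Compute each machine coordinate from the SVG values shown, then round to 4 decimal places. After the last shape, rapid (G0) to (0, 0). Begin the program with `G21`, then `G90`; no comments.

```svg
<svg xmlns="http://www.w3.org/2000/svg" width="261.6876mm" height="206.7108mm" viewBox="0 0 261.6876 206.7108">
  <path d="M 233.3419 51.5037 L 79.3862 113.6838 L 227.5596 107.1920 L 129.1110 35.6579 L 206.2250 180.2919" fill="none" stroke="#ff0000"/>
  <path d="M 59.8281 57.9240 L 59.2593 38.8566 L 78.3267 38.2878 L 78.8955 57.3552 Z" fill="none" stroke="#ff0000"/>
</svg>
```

viewBox `0 0 261.6876 206.7108` with mm width/height → 1 unit = 1 mm. Flip: y_m = 206.7108 − y_svg.

**Shape 1** — `<path>` open polyline, stroke `#ff0000` → score (S486, F1784). Machine vertices: (233.3419,155.2071) → (79.3862,93.0270) → (227.5596,99.5188) → (129.1110,171.0529) → (206.2250,26.4189). Open path.

**Shape 2** — `<path>` regular polygon, stroke `#ff0000` → score (S486, F1784). Machine vertices: (59.8281,148.7868) → (59.2593,167.8542) → (78.3267,168.4230) → (78.8955,149.3556) → (59.8281,148.7868). Closed: final G1 returns to the first vertex.

G21
G90
G0 X233.3419 Y155.2071
M3 S486
G1 X79.3862 Y93.0270 F1784
G1 X227.5596 Y99.5188
G1 X129.1110 Y171.0529
G1 X206.2250 Y26.4189
M5
G0 X59.8281 Y148.7868
M3 S486
G1 X59.2593 Y167.8542 F1784
G1 X78.3267 Y168.4230
G1 X78.8955 Y149.3556
G1 X59.8281 Y148.7868
M5
G0 X0.0000 Y0.0000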